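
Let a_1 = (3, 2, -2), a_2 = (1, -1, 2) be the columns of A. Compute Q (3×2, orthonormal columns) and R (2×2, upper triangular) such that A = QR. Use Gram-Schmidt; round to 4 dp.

Q = [[0.7276, 0.6539], [0.4851, -0.2766], [-0.4851, 0.7042]], R = [[4.1231, -0.7276], [0.0000, 2.3389]]

a_1 = (3, 2, -2); ‖a_1‖ = 4.1231, so e_1 = (0.7276, 0.4851, -0.4851).
e_1·a_2 = 0.7276·1 + 0.4851·(-1) + (-0.4851)·2 = -0.7276.
u_2 = a_2 + 0.7276·e_1 = (1.5294, -0.6471, 1.6471).
‖u_2‖ = 2.3389, so e_2 = (0.6539, -0.2766, 0.7042).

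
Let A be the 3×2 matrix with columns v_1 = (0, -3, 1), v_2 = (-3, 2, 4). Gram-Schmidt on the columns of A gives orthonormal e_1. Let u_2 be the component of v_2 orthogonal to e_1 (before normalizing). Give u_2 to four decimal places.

e_1 = v_1/‖v_1‖ = (0, -3, 1)/3.1623 = (0.0000, -0.9487, 0.3162).
r_{12} = e_1·v_2 = -0.6325.
u_2 = v_2 + 0.6325·e_1 = (-3.0000, 1.4000, 4.2000).

u_2 = (-3.0000, 1.4000, 4.2000)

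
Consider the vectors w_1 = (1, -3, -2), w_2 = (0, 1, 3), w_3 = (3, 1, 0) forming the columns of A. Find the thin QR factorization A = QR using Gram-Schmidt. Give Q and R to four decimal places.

Q = [[0.2673, 0.3132, 0.9113], [-0.8018, -0.4523, 0.3906], [-0.5345, 0.8351, -0.1302]], R = [[3.7417, -2.4054, 0.0000], [0.0000, 2.0529, 0.4871], [0.0000, 0.0000, 3.1245]]

w_1 = (1, -3, -2); ‖w_1‖ = 3.7417, so e_1 = (0.2673, -0.8018, -0.5345).
e_1·w_2 = 0.2673·0 + (-0.8018)·1 + (-0.5345)·3 = -2.4054.
u_2 = w_2 + 2.4054·e_1 = (0.6429, -0.9286, 1.7143).
‖u_2‖ = 2.0529, so e_2 = (0.3132, -0.4523, 0.8351).
e_1·w_3 = 0.2673·3 + (-0.8018)·1 + (-0.5345)·0 = 0.0000; e_2·w_3 = 0.3132·3 + (-0.4523)·1 + 0.8351·0 = 0.4871.
u_3 = w_3 + 0.0000·e_1 − 0.4871·e_2 = (2.8475, 1.2203, -0.4068).
‖u_3‖ = 3.1245, so e_3 = (0.9113, 0.3906, -0.1302).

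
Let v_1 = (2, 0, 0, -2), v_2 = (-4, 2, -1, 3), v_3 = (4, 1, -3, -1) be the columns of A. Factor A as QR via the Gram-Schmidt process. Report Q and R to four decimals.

v_1 = (2, 0, 0, -2); ‖v_1‖ = 2.8284, so q_1 = (0.7071, 0.0000, 0.0000, -0.7071).
q_1·v_2 = 0.7071·(-4) + 0.0000·2 + 0.0000·(-1) + (-0.7071)·3 = -4.9497.
u_2 = v_2 + 4.9497·q_1 = (-0.5000, 2.0000, -1.0000, -0.5000).
‖u_2‖ = 2.3452, so q_2 = (-0.2132, 0.8528, -0.4264, -0.2132).
q_1·v_3 = 0.7071·4 + 0.0000·1 + 0.0000·(-3) + (-0.7071)·(-1) = 3.5355; q_2·v_3 = (-0.2132)·4 + 0.8528·1 + (-0.4264)·(-3) + (-0.2132)·(-1) = 1.4924.
u_3 = v_3 − 3.5355·q_1 − 1.4924·q_2 = (1.8182, -0.2727, -2.3636, 1.8182).
‖u_3‖ = 3.5032, so q_3 = (0.5190, -0.0778, -0.6747, 0.5190).

Q = [[0.7071, -0.2132, 0.5190], [0.0000, 0.8528, -0.0778], [0.0000, -0.4264, -0.6747], [-0.7071, -0.2132, 0.5190]], R = [[2.8284, -4.9497, 3.5355], [0.0000, 2.3452, 1.4924], [0.0000, 0.0000, 3.5032]]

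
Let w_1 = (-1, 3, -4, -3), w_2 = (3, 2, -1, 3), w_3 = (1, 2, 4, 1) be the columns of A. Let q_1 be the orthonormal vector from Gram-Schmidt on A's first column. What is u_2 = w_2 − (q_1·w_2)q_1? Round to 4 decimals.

w_1 = (-1, 3, -4, -3); ‖w_1‖ = 5.9161, so q_1 = (-0.1690, 0.5071, -0.6761, -0.5071).
q_1·w_2 = (-0.1690)·3 + 0.5071·2 + (-0.6761)·(-1) + (-0.5071)·3 = -0.3381.
u_2 = w_2 + 0.3381·q_1 = (2.9429, 2.1714, -1.2286, 2.8286).

u_2 = (2.9429, 2.1714, -1.2286, 2.8286)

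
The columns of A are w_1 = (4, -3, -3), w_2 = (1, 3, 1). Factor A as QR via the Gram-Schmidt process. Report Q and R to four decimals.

Q = [[0.6860, 0.6429], [-0.5145, 0.7598], [-0.5145, 0.0974]], R = [[5.8310, -1.3720], [0.0000, 3.0195]]

q_1 = w_1/‖w_1‖ = (4, -3, -3)/5.8310 = (0.6860, -0.5145, -0.5145).
r_{12} = q_1·w_2 = -1.3720.
u_2 = w_2 + 1.3720·q_1 = (1.9412, 2.2941, 0.2941).
‖u_2‖ = 3.0195, so q_2 = (0.6429, 0.7598, 0.0974).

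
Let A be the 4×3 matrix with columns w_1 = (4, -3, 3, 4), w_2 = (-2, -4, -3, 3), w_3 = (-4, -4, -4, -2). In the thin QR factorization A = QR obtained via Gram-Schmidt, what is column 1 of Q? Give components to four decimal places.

w_1 = (4, -3, 3, 4); ‖w_1‖ = 7.0711, so q_1 = (0.5657, -0.4243, 0.4243, 0.5657).

q_1 = (0.5657, -0.4243, 0.4243, 0.5657)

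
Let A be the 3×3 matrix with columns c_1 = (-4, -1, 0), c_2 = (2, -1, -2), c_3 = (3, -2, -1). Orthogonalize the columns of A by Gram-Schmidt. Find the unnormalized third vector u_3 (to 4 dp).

e_1 = c_1/‖c_1‖ = (-4, -1, 0)/4.1231 = (-0.9701, -0.2425, 0.0000).
r_{12} = e_1·c_2 = -1.6977.
u_2 = c_2 + 1.6977·e_1 = (0.3529, -1.4118, -2.0000).
‖u_2‖ = 2.4734, so e_2 = (0.1427, -0.5708, -0.8086).
r_{13} = e_1·c_3 = -2.4254; r_{23} = e_2·c_3 = 2.3783.
u_3 = c_3 + 2.4254·e_1 − 2.3783·e_2 = (0.3077, -1.2308, 0.9231).

u_3 = (0.3077, -1.2308, 0.9231)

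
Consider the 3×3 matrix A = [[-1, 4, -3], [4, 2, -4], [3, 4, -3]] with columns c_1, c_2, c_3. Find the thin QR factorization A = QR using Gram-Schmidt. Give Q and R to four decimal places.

e_1 = c_1/‖c_1‖ = (-1, 4, 3)/5.0990 = (-0.1961, 0.7845, 0.5883).
r_{12} = e_1·c_2 = 3.1379.
u_2 = c_2 − 3.1379·e_1 = (4.6154, -0.4615, 2.1538).
‖u_2‖ = 5.1141, so e_2 = (0.9025, -0.0902, 0.4212).
r_{13} = e_1·c_3 = -4.3146; r_{23} = e_2·c_3 = -3.6099.
u_3 = c_3 + 4.3146·e_1 + 3.6099·e_2 = (-0.5882, -0.9412, 1.0588).
‖u_3‖ = 1.5339, so e_3 = (-0.3835, -0.6136, 0.6903).

Q = [[-0.1961, 0.9025, -0.3835], [0.7845, -0.0902, -0.6136], [0.5883, 0.4212, 0.6903]], R = [[5.0990, 3.1379, -4.3146], [0.0000, 5.1141, -3.6099], [0.0000, 0.0000, 1.5339]]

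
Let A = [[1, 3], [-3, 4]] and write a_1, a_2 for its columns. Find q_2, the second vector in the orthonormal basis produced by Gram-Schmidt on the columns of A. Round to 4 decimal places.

a_1 = (1, -3); ‖a_1‖ = 3.1623, so q_1 = (0.3162, -0.9487).
q_1·a_2 = 0.3162·3 + (-0.9487)·4 = -2.8460.
u_2 = a_2 + 2.8460·q_1 = (3.9000, 1.3000).
‖u_2‖ = 4.1110, so q_2 = (0.9487, 0.3162).

q_2 = (0.9487, 0.3162)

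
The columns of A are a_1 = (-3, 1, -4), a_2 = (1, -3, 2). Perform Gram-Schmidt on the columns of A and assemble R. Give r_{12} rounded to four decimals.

r_{12} = -2.7456

q_1 = a_1/‖a_1‖ = (-3, 1, -4)/5.0990 = (-0.5883, 0.1961, -0.7845).
r_{12} = q_1·a_2 = -2.7456.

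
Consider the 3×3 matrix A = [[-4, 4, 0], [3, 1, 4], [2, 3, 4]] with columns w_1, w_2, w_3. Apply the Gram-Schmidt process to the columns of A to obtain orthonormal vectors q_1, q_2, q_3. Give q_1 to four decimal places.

q_1 = (-0.7428, 0.5571, 0.3714)

q_1 = w_1/‖w_1‖ = (-4, 3, 2)/5.3852 = (-0.7428, 0.5571, 0.3714).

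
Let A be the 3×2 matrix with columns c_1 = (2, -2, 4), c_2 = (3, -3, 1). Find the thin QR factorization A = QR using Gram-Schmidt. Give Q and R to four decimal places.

c_1 = (2, -2, 4); ‖c_1‖ = 4.8990, so e_1 = (0.4082, -0.4082, 0.8165).
e_1·c_2 = 0.4082·3 + (-0.4082)·(-3) + 0.8165·1 = 3.2660.
u_2 = c_2 − 3.2660·e_1 = (1.6667, -1.6667, -1.6667).
‖u_2‖ = 2.8868, so e_2 = (0.5774, -0.5774, -0.5774).

Q = [[0.4082, 0.5774], [-0.4082, -0.5774], [0.8165, -0.5774]], R = [[4.8990, 3.2660], [0.0000, 2.8868]]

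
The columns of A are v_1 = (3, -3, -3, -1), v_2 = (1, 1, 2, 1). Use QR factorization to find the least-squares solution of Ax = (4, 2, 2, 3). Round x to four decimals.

q_1 = v_1/‖v_1‖ = (3, -3, -3, -1)/5.2915 = (0.5669, -0.5669, -0.5669, -0.1890).
r_{12} = q_1·v_2 = -1.3229.
u_2 = v_2 + 1.3229·q_1 = (1.7500, 0.2500, 1.2500, 0.7500).
‖u_2‖ = 2.2913, so q_2 = (0.7638, 0.1091, 0.5455, 0.3273).
Qᵀb = (-0.5669, 5.3463).
Back-substitute: x_2 = 5.3463/2.2913 = 2.3333.
x_1 = (-0.5669 + 1.3229·2.3333)/5.2915 = 0.4762.

x = (0.4762, 2.3333)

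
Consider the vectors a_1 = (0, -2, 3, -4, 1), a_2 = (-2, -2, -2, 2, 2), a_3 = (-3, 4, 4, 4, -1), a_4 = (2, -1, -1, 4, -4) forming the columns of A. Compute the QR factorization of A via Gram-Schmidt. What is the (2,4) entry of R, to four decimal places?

r_{24} = -1.3248

a_1 = (0, -2, 3, -4, 1); ‖a_1‖ = 5.4772, so e_1 = (0.0000, -0.3651, 0.5477, -0.7303, 0.1826).
e_1·a_2 = 0.0000·(-2) + (-0.3651)·(-2) + 0.5477·(-2) + (-0.7303)·2 + 0.1826·2 = -1.4606.
u_2 = a_2 + 1.4606·e_1 = (-2.0000, -2.5333, -1.2000, 0.9333, 2.2667).
‖u_2‖ = 4.2269, so e_2 = (-0.4732, -0.5993, -0.2839, 0.2208, 0.5362).
r_{24} = e_2·a_4 = -1.3248.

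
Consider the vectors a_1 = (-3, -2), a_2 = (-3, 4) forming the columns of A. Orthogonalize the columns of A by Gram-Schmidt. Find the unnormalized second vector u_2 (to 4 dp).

u_2 = (-2.7692, 4.1538)

e_1 = a_1/‖a_1‖ = (-3, -2)/3.6056 = (-0.8321, -0.5547).
r_{12} = e_1·a_2 = 0.2774.
u_2 = a_2 − 0.2774·e_1 = (-2.7692, 4.1538).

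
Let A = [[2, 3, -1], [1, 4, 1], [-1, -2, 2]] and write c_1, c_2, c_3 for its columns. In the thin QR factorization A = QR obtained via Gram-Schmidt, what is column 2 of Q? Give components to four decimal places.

q_2 = (-0.4472, 0.8944, 0.0000)

q_1 = c_1/‖c_1‖ = (2, 1, -1)/2.4495 = (0.8165, 0.4082, -0.4082).
r_{12} = q_1·c_2 = 4.8990.
u_2 = c_2 − 4.8990·q_1 = (-1.0000, 2.0000, 0.0000).
‖u_2‖ = 2.2361, so q_2 = (-0.4472, 0.8944, 0.0000).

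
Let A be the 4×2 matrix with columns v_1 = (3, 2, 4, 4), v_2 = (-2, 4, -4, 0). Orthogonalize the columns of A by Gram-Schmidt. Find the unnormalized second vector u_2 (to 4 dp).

e_1 = v_1/‖v_1‖ = (3, 2, 4, 4)/6.7082 = (0.4472, 0.2981, 0.5963, 0.5963).
r_{12} = e_1·v_2 = -2.0870.
u_2 = v_2 + 2.0870·e_1 = (-1.0667, 4.6222, -2.7556, 1.2444).

u_2 = (-1.0667, 4.6222, -2.7556, 1.2444)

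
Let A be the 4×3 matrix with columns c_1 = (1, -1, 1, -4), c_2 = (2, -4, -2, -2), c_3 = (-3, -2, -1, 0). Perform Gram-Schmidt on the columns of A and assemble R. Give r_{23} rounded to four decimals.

r_{23} = 1.1647

e_1 = c_1/‖c_1‖ = (1, -1, 1, -4)/4.3589 = (0.2294, -0.2294, 0.2294, -0.9177).
r_{12} = e_1·c_2 = 2.7530.
u_2 = c_2 − 2.7530·e_1 = (1.3684, -3.3684, -2.6316, 0.5263).
‖u_2‖ = 4.5190, so e_2 = (0.3028, -0.7454, -0.5823, 0.1165).
r_{23} = e_2·c_3 = 1.1647.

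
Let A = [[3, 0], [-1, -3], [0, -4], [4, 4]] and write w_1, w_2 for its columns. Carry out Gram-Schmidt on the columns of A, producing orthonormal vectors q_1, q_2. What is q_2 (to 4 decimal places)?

q_1 = w_1/‖w_1‖ = (3, -1, 0, 4)/5.0990 = (0.5883, -0.1961, 0.0000, 0.7845).
r_{12} = q_1·w_2 = 3.7262.
u_2 = w_2 − 3.7262·q_1 = (-2.1923, -2.2692, -4.0000, 1.0769).
‖u_2‖ = 5.2072, so q_2 = (-0.4210, -0.4358, -0.7682, 0.2068).

q_2 = (-0.4210, -0.4358, -0.7682, 0.2068)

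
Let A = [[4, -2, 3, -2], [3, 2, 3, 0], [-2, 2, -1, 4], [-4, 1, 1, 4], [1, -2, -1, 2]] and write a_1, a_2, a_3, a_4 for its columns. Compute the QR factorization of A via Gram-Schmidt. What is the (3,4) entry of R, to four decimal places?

a_1 = (4, 3, -2, -4, 1); ‖a_1‖ = 6.7823, so e_1 = (0.5898, 0.4423, -0.2949, -0.5898, 0.1474).
e_1·a_2 = 0.5898·(-2) + 0.4423·2 + (-0.2949)·2 + (-0.5898)·1 + 0.1474·(-2) = -1.7693.
u_2 = a_2 + 1.7693·e_1 = (-0.9565, 2.7826, 1.4783, -0.0435, -1.7391).
‖u_2‖ = 3.7242, so e_2 = (-0.2568, 0.7472, 0.3969, -0.0117, -0.4670).
e_1·a_3 = 0.5898·3 + 0.4423·3 + (-0.2949)·(-1) + (-0.5898)·1 + 0.1474·(-1) = 2.6540; e_2·a_3 = (-0.2568)·3 + 0.7472·3 + 0.3969·(-1) + (-0.0117)·1 + (-0.4670)·(-1) = 1.5294.
u_3 = a_3 − 2.6540·e_1 − 1.5294·e_2 = (1.8276, 0.6834, -0.8245, 2.5831, -0.6771).
‖u_3‖ = 3.4085, so e_3 = (0.5362, 0.2005, -0.2419, 0.7578, -0.1987).
r_{34} = e_3·a_4 = 0.5941.

r_{34} = 0.5941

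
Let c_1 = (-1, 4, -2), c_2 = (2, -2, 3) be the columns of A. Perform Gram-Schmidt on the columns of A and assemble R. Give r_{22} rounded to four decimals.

c_1 = (-1, 4, -2); ‖c_1‖ = 4.5826, so q_1 = (-0.2182, 0.8729, -0.4364).
q_1·c_2 = (-0.2182)·2 + 0.8729·(-2) + (-0.4364)·3 = -3.4915.
u_2 = c_2 + 3.4915·q_1 = (1.2381, 1.0476, 1.4762).
r_{22} = ‖u_2‖ = 2.1931.

r_{22} = 2.1931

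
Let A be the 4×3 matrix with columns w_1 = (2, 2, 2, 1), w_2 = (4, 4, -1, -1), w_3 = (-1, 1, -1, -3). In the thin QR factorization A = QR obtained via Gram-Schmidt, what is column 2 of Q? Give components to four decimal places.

q_2 = (0.4364, 0.4364, -0.6547, -0.4364)

q_1 = w_1/‖w_1‖ = (2, 2, 2, 1)/3.6056 = (0.5547, 0.5547, 0.5547, 0.2774).
r_{12} = q_1·w_2 = 3.6056.
u_2 = w_2 − 3.6056·q_1 = (2.0000, 2.0000, -3.0000, -2.0000).
‖u_2‖ = 4.5826, so q_2 = (0.4364, 0.4364, -0.6547, -0.4364).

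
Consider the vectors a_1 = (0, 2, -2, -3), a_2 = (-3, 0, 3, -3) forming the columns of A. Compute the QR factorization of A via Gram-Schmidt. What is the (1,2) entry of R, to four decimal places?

q_1 = a_1/‖a_1‖ = (0, 2, -2, -3)/4.1231 = (0.0000, 0.4851, -0.4851, -0.7276).
r_{12} = q_1·a_2 = 0.7276.

r_{12} = 0.7276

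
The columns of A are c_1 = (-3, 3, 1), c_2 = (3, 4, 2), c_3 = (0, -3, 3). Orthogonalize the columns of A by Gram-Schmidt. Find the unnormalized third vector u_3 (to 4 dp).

c_1 = (-3, 3, 1); ‖c_1‖ = 4.3589, so q_1 = (-0.6882, 0.6882, 0.2294).
q_1·c_2 = (-0.6882)·3 + 0.6882·4 + 0.2294·2 = 1.1471.
u_2 = c_2 − 1.1471·q_1 = (3.7895, 3.2105, 1.7368).
‖u_2‖ = 5.2616, so q_2 = (0.7202, 0.6102, 0.3301).
q_1·c_3 = (-0.6882)·0 + 0.6882·(-3) + 0.2294·3 = -1.3765; q_2·c_3 = 0.7202·0 + 0.6102·(-3) + 0.3301·3 = -0.8403.
u_3 = c_3 + 1.3765·q_1 + 0.8403·q_2 = (-0.3422, -1.5399, 3.5932).

u_3 = (-0.3422, -1.5399, 3.5932)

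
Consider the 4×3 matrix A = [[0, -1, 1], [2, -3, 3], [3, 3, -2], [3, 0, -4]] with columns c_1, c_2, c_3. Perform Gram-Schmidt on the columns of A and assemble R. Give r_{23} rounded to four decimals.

c_1 = (0, 2, 3, 3); ‖c_1‖ = 4.6904, so q_1 = (0.0000, 0.4264, 0.6396, 0.6396).
q_1·c_2 = 0.0000·(-1) + 0.4264·(-3) + 0.6396·3 + 0.6396·0 = 0.6396.
u_2 = c_2 − 0.6396·q_1 = (-1.0000, -3.2727, 2.5909, -0.4091).
‖u_2‖ = 4.3117, so q_2 = (-0.2319, -0.7590, 0.6009, -0.0949).
r_{23} = q_2·c_3 = -3.3313.

r_{23} = -3.3313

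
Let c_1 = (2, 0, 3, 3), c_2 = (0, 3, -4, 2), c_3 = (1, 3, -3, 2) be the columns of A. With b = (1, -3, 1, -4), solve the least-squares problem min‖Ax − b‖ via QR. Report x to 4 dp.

x = (-1.0027, -2.8883, 2.2698)

q_1 = c_1/‖c_1‖ = (2, 0, 3, 3)/4.6904 = (0.4264, 0.0000, 0.6396, 0.6396).
r_{12} = q_1·c_2 = -1.2792.
u_2 = c_2 + 1.2792·q_1 = (0.5455, 3.0000, -3.1818, 2.8182).
‖u_2‖ = 5.2310, so q_2 = (0.1043, 0.5735, -0.6083, 0.5387).
r_{13} = q_1·c_3 = -0.2132; r_{23} = q_2·c_3 = 4.7270.
u_3 = c_3 + 0.2132·q_1 − 4.7270·q_2 = (0.5980, 0.2890, 0.0116, -0.4103).
‖u_3‖ = 0.7808, so q_3 = (0.7659, 0.3702, 0.0149, -0.5255).
Qᵀb = (-1.4924, -4.3795, 1.7722).
Back-substitute: x_3 = 1.7722/0.7808 = 2.2698.
x_2 = (-4.3795 − 4.7270·2.2698)/5.2310 = -2.8883.
x_1 = (-1.4924 + 1.2792·(-2.8883) + 0.2132·2.2698)/4.6904 = -1.0027.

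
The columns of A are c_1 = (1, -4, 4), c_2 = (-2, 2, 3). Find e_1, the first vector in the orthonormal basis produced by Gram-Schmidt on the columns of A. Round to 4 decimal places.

e_1 = (0.1741, -0.6963, 0.6963)

c_1 = (1, -4, 4); ‖c_1‖ = 5.7446, so e_1 = (0.1741, -0.6963, 0.6963).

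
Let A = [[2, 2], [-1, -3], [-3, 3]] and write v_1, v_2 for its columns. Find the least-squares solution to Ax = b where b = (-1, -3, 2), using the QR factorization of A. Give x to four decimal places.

v_1 = (2, -1, -3); ‖v_1‖ = 3.7417, so e_1 = (0.5345, -0.2673, -0.8018).
e_1·v_2 = 0.5345·2 + (-0.2673)·(-3) + (-0.8018)·3 = -0.5345.
u_2 = v_2 + 0.5345·e_1 = (2.2857, -3.1429, 2.5714).
‖u_2‖ = 4.6599, so e_2 = (0.4905, -0.6745, 0.5518).
Qᵀb = (-1.3363, 2.6365).
Back-substitute: x_2 = 2.6365/4.6599 = 0.5658.
x_1 = (-1.3363 + 0.5345·0.5658)/3.7417 = -0.2763.

x = (-0.2763, 0.5658)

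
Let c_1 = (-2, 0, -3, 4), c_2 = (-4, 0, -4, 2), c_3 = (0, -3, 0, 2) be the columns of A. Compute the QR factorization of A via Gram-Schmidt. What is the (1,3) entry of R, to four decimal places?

r_{13} = 1.4856

q_1 = c_1/‖c_1‖ = (-2, 0, -3, 4)/5.3852 = (-0.3714, 0.0000, -0.5571, 0.7428).
r_{13} = q_1·c_3 = 1.4856.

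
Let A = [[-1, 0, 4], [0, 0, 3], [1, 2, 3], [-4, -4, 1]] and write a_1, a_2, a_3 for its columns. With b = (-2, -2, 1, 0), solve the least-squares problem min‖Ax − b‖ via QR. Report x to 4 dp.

e_1 = a_1/‖a_1‖ = (-1, 0, 1, -4)/4.2426 = (-0.2357, 0.0000, 0.2357, -0.9428).
r_{12} = e_1·a_2 = 4.2426.
u_2 = a_2 − 4.2426·e_1 = (1.0000, 0.0000, 1.0000, 0.0000).
‖u_2‖ = 1.4142, so e_2 = (0.7071, 0.0000, 0.7071, 0.0000).
r_{13} = e_1·a_3 = -1.1785; r_{23} = e_2·a_3 = 4.9497.
u_3 = a_3 + 1.1785·e_1 − 4.9497·e_2 = (0.2222, 3.0000, -0.2222, -0.1111).
‖u_3‖ = 3.0185, so e_3 = (0.0736, 0.9939, -0.0736, -0.0368).
Qᵀb = (0.7071, -0.7071, -2.2086).
Back-substitute: x_3 = -2.2086/3.0185 = -0.7317.
x_2 = (-0.7071 − 4.9497·(-0.7317))/1.4142 = 2.0610.
x_1 = (0.7071 − 4.2426·2.0610 + 1.1785·(-0.7317))/4.2426 = -2.0976.

x = (-2.0976, 2.0610, -0.7317)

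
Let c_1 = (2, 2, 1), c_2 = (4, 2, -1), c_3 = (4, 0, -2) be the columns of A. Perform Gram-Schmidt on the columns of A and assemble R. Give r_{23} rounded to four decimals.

r_{23} = 3.8806

q_1 = c_1/‖c_1‖ = (2, 2, 1)/3.0000 = (0.6667, 0.6667, 0.3333).
r_{12} = q_1·c_2 = 3.6667.
u_2 = c_2 − 3.6667·q_1 = (1.5556, -0.4444, -2.2222).
‖u_2‖ = 2.7487, so q_2 = (0.5659, -0.1617, -0.8085).
r_{23} = q_2·c_3 = 3.8806.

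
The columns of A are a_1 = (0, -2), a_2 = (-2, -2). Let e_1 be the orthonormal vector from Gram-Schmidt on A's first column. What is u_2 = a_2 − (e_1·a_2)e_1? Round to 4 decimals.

e_1 = a_1/‖a_1‖ = (0, -2)/2.0000 = (0.0000, -1.0000).
r_{12} = e_1·a_2 = 2.0000.
u_2 = a_2 − 2.0000·e_1 = (-2.0000, 0.0000).

u_2 = (-2.0000, 0.0000)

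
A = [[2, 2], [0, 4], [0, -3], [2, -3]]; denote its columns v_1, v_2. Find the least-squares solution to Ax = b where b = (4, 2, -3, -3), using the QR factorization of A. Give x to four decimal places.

x = (0.4800, 0.9200)

v_1 = (2, 0, 0, 2); ‖v_1‖ = 2.8284, so e_1 = (0.7071, 0.0000, 0.0000, 0.7071).
e_1·v_2 = 0.7071·2 + 0.0000·4 + 0.0000·(-3) + 0.7071·(-3) = -0.7071.
u_2 = v_2 + 0.7071·e_1 = (2.5000, 4.0000, -3.0000, -2.5000).
‖u_2‖ = 6.1237, so e_2 = (0.4082, 0.6532, -0.4899, -0.4082).
Qᵀb = (0.7071, 5.6338).
Back-substitute: x_2 = 5.6338/6.1237 = 0.9200.
x_1 = (0.7071 + 0.7071·0.9200)/2.8284 = 0.4800.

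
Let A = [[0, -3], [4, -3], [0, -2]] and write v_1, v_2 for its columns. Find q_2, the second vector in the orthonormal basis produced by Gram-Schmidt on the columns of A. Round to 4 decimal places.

q_2 = (-0.8321, 0.0000, -0.5547)

v_1 = (0, 4, 0); ‖v_1‖ = 4.0000, so q_1 = (0.0000, 1.0000, 0.0000).
q_1·v_2 = 0.0000·(-3) + 1.0000·(-3) + 0.0000·(-2) = -3.0000.
u_2 = v_2 + 3.0000·q_1 = (-3.0000, 0.0000, -2.0000).
‖u_2‖ = 3.6056, so q_2 = (-0.8321, 0.0000, -0.5547).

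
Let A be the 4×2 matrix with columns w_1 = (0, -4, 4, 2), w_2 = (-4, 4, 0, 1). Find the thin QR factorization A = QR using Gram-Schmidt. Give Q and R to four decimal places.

w_1 = (0, -4, 4, 2); ‖w_1‖ = 6.0000, so q_1 = (0.0000, -0.6667, 0.6667, 0.3333).
q_1·w_2 = 0.0000·(-4) + (-0.6667)·4 + 0.6667·0 + 0.3333·1 = -2.3333.
u_2 = w_2 + 2.3333·q_1 = (-4.0000, 2.4444, 1.5556, 1.7778).
‖u_2‖ = 5.2493, so q_2 = (-0.7620, 0.4657, 0.2963, 0.3387).

Q = [[0.0000, -0.7620], [-0.6667, 0.4657], [0.6667, 0.2963], [0.3333, 0.3387]], R = [[6.0000, -2.3333], [0.0000, 5.2493]]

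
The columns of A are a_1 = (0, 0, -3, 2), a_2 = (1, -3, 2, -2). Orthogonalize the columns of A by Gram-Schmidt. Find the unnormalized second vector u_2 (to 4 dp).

a_1 = (0, 0, -3, 2); ‖a_1‖ = 3.6056, so e_1 = (0.0000, 0.0000, -0.8321, 0.5547).
e_1·a_2 = 0.0000·1 + 0.0000·(-3) + (-0.8321)·2 + 0.5547·(-2) = -2.7735.
u_2 = a_2 + 2.7735·e_1 = (1.0000, -3.0000, -0.3077, -0.4615).

u_2 = (1.0000, -3.0000, -0.3077, -0.4615)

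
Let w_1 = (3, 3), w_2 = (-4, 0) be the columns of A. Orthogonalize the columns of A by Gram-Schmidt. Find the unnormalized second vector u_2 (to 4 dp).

u_2 = (-2.0000, 2.0000)

q_1 = w_1/‖w_1‖ = (3, 3)/4.2426 = (0.7071, 0.7071).
r_{12} = q_1·w_2 = -2.8284.
u_2 = w_2 + 2.8284·q_1 = (-2.0000, 2.0000).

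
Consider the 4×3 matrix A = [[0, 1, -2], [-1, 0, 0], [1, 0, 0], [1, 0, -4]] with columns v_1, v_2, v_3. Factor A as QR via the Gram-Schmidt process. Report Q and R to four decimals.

v_1 = (0, -1, 1, 1); ‖v_1‖ = 1.7321, so e_1 = (0.0000, -0.5774, 0.5774, 0.5774).
e_1·v_2 = 0.0000·1 + (-0.5774)·0 + 0.5774·0 + 0.5774·0 = 0.0000.
u_2 = v_2 + 0.0000·e_1 = (1.0000, 0.0000, 0.0000, 0.0000).
‖u_2‖ = 1.0000, so e_2 = (1.0000, 0.0000, 0.0000, 0.0000).
e_1·v_3 = 0.0000·(-2) + (-0.5774)·0 + 0.5774·0 + 0.5774·(-4) = -2.3094; e_2·v_3 = 1.0000·(-2) + 0.0000·0 + 0.0000·0 + 0.0000·(-4) = -2.0000.
u_3 = v_3 + 2.3094·e_1 + 2.0000·e_2 = (0.0000, -1.3333, 1.3333, -2.6667).
‖u_3‖ = 3.2660, so e_3 = (0.0000, -0.4082, 0.4082, -0.8165).

Q = [[0.0000, 1.0000, 0.0000], [-0.5774, 0.0000, -0.4082], [0.5774, 0.0000, 0.4082], [0.5774, 0.0000, -0.8165]], R = [[1.7321, 0.0000, -2.3094], [0.0000, 1.0000, -2.0000], [0.0000, 0.0000, 3.2660]]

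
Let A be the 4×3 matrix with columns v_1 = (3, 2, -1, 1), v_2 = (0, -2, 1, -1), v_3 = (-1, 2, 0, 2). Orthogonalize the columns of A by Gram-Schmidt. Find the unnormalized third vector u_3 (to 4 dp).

u_3 = (0.0000, 0.0000, 1.0000, 1.0000)

v_1 = (3, 2, -1, 1); ‖v_1‖ = 3.8730, so q_1 = (0.7746, 0.5164, -0.2582, 0.2582).
q_1·v_2 = 0.7746·0 + 0.5164·(-2) + (-0.2582)·1 + 0.2582·(-1) = -1.5492.
u_2 = v_2 + 1.5492·q_1 = (1.2000, -1.2000, 0.6000, -0.6000).
‖u_2‖ = 1.8974, so q_2 = (0.6325, -0.6325, 0.3162, -0.3162).
q_1·v_3 = 0.7746·(-1) + 0.5164·2 + (-0.2582)·0 + 0.2582·2 = 0.7746; q_2·v_3 = 0.6325·(-1) + (-0.6325)·2 + 0.3162·0 + (-0.3162)·2 = -2.5298.
u_3 = v_3 − 0.7746·q_1 + 2.5298·q_2 = (0.0000, 0.0000, 1.0000, 1.0000).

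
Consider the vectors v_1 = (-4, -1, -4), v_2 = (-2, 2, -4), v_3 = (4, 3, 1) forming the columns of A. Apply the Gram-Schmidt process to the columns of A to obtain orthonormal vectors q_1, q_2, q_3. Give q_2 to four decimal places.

q_2 = (0.2182, 0.8729, -0.4364)

q_1 = v_1/‖v_1‖ = (-4, -1, -4)/5.7446 = (-0.6963, -0.1741, -0.6963).
r_{12} = q_1·v_2 = 3.8297.
u_2 = v_2 − 3.8297·q_1 = (0.6667, 2.6667, -1.3333).
‖u_2‖ = 3.0551, so q_2 = (0.2182, 0.8729, -0.4364).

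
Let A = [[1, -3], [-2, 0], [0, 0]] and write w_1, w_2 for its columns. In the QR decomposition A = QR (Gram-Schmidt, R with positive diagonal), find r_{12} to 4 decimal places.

r_{12} = -1.3416

e_1 = w_1/‖w_1‖ = (1, -2, 0)/2.2361 = (0.4472, -0.8944, 0.0000).
r_{12} = e_1·w_2 = -1.3416.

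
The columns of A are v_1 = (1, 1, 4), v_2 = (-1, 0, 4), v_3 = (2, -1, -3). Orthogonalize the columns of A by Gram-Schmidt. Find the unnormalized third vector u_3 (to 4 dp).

v_1 = (1, 1, 4); ‖v_1‖ = 4.2426, so e_1 = (0.2357, 0.2357, 0.9428).
e_1·v_2 = 0.2357·(-1) + 0.2357·0 + 0.9428·4 = 3.5355.
u_2 = v_2 − 3.5355·e_1 = (-1.8333, -0.8333, 0.6667).
‖u_2‖ = 2.1213, so e_2 = (-0.8642, -0.3928, 0.3143).
e_1·v_3 = 0.2357·2 + 0.2357·(-1) + 0.9428·(-3) = -2.5927; e_2·v_3 = (-0.8642)·2 + (-0.3928)·(-1) + 0.3143·(-3) = -2.2785.
u_3 = v_3 + 2.5927·e_1 + 2.2785·e_2 = (0.6420, -1.2840, 0.1605).

u_3 = (0.6420, -1.2840, 0.1605)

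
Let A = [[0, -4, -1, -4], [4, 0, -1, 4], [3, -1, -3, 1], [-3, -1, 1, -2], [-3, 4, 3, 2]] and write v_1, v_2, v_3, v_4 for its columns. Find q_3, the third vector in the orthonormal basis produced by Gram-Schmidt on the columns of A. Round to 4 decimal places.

v_1 = (0, 4, 3, -3, -3); ‖v_1‖ = 6.5574, so q_1 = (0.0000, 0.6100, 0.4575, -0.4575, -0.4575).
q_1·v_2 = 0.0000·(-4) + 0.6100·0 + 0.4575·(-1) + (-0.4575)·(-1) + (-0.4575)·4 = -1.8300.
u_2 = v_2 + 1.8300·q_1 = (-4.0000, 1.1163, -0.1628, -1.8372, 3.1628).
‖u_2‖ = 5.5363, so q_2 = (-0.7225, 0.2016, -0.0294, -0.3318, 0.5713).
q_1·v_3 = 0.0000·(-1) + 0.6100·(-1) + 0.4575·(-3) + (-0.4575)·1 + (-0.4575)·3 = -3.8125; q_2·v_3 = (-0.7225)·(-1) + 0.2016·(-1) + (-0.0294)·(-3) + (-0.3318)·1 + 0.5713·3 = 1.9911.
u_3 = v_3 + 3.8125·q_1 − 1.9911·q_2 = (0.4385, 0.9241, -1.1973, -0.0835, 0.1184).
‖u_3‖ = 1.5814, so q_3 = (0.2773, 0.5844, -0.7571, -0.0528, 0.0748).

q_3 = (0.2773, 0.5844, -0.7571, -0.0528, 0.0748)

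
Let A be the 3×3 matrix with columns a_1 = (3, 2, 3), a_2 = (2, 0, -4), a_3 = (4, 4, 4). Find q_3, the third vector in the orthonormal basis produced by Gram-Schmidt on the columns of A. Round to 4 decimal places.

q_1 = a_1/‖a_1‖ = (3, 2, 3)/4.6904 = (0.6396, 0.4264, 0.6396).
r_{12} = q_1·a_2 = -1.2792.
u_2 = a_2 + 1.2792·q_1 = (2.8182, 0.5455, -3.1818).
‖u_2‖ = 4.2853, so q_2 = (0.6576, 0.1273, -0.7425).
r_{13} = q_1·a_3 = 6.8224; r_{23} = q_2·a_3 = 0.1697.
u_3 = a_3 − 6.8224·q_1 − 0.1697·q_2 = (-0.4752, 1.0693, -0.2376).
‖u_3‖ = 1.1940, so q_3 = (-0.3980, 0.8955, -0.1990).

q_3 = (-0.3980, 0.8955, -0.1990)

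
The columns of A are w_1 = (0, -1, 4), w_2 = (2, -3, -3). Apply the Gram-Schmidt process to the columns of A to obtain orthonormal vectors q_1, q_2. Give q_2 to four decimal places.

q_1 = w_1/‖w_1‖ = (0, -1, 4)/4.1231 = (0.0000, -0.2425, 0.9701).
r_{12} = q_1·w_2 = -2.1828.
u_2 = w_2 + 2.1828·q_1 = (2.0000, -3.5294, -0.8824).
‖u_2‖ = 4.1515, so q_2 = (0.4817, -0.8501, -0.2125).

q_2 = (0.4817, -0.8501, -0.2125)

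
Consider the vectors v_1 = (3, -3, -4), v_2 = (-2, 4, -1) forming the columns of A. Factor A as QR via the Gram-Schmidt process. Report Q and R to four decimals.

Q = [[0.5145, -0.1959], [-0.5145, 0.7083], [-0.6860, -0.6782]], R = [[5.8310, -2.4010], [0.0000, 3.9032]]

v_1 = (3, -3, -4); ‖v_1‖ = 5.8310, so e_1 = (0.5145, -0.5145, -0.6860).
e_1·v_2 = 0.5145·(-2) + (-0.5145)·4 + (-0.6860)·(-1) = -2.4010.
u_2 = v_2 + 2.4010·e_1 = (-0.7647, 2.7647, -2.6471).
‖u_2‖ = 3.9032, so e_2 = (-0.1959, 0.7083, -0.6782).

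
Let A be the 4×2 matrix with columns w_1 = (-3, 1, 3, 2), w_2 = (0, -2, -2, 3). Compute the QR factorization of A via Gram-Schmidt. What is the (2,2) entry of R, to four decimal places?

r_{22} = 4.1020

q_1 = w_1/‖w_1‖ = (-3, 1, 3, 2)/4.7958 = (-0.6255, 0.2085, 0.6255, 0.4170).
r_{12} = q_1·w_2 = -0.4170.
u_2 = w_2 + 0.4170·q_1 = (-0.2609, -1.9130, -1.7391, 3.1739).
r_{22} = ‖u_2‖ = 4.1020.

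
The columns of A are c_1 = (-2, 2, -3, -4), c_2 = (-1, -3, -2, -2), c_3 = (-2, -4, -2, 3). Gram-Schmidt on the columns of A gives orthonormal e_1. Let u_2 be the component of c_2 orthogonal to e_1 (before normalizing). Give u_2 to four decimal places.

u_2 = (-0.3939, -3.6061, -1.0909, -0.7879)

e_1 = c_1/‖c_1‖ = (-2, 2, -3, -4)/5.7446 = (-0.3482, 0.3482, -0.5222, -0.6963).
r_{12} = e_1·c_2 = 1.7408.
u_2 = c_2 − 1.7408·e_1 = (-0.3939, -3.6061, -1.0909, -0.7879).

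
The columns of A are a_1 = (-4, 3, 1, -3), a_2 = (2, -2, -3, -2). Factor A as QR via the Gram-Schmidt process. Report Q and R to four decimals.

Q = [[-0.6761, 0.1774], [0.5071, -0.2524], [0.1690, -0.6412], [-0.5071, -0.7026]], R = [[5.9161, -1.8593], [0.0000, 4.1884]]

a_1 = (-4, 3, 1, -3); ‖a_1‖ = 5.9161, so e_1 = (-0.6761, 0.5071, 0.1690, -0.5071).
e_1·a_2 = (-0.6761)·2 + 0.5071·(-2) + 0.1690·(-3) + (-0.5071)·(-2) = -1.8593.
u_2 = a_2 + 1.8593·e_1 = (0.7429, -1.0571, -2.6857, -2.9429).
‖u_2‖ = 4.1884, so e_2 = (0.1774, -0.2524, -0.6412, -0.7026).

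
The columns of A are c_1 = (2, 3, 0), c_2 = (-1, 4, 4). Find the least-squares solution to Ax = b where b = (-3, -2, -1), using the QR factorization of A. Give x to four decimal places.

x = (-0.9301, 0.0091)

c_1 = (2, 3, 0); ‖c_1‖ = 3.6056, so e_1 = (0.5547, 0.8321, 0.0000).
e_1·c_2 = 0.5547·(-1) + 0.8321·4 + 0.0000·4 = 2.7735.
u_2 = c_2 − 2.7735·e_1 = (-2.5385, 1.6923, 4.0000).
‖u_2‖ = 5.0307, so e_2 = (-0.5046, 0.3364, 0.7951).
Qᵀb = (-3.3282, 0.0459).
Back-substitute: x_2 = 0.0459/5.0307 = 0.0091.
x_1 = (-3.3282 − 2.7735·0.0091)/3.6056 = -0.9301.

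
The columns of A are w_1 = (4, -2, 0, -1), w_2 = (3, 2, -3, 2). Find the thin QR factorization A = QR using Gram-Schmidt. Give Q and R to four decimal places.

Q = [[0.8729, 0.3769], [-0.4364, 0.5218], [0.0000, -0.6088], [-0.2182, 0.4638]], R = [[4.5826, 1.3093], [0.0000, 4.9281]]

q_1 = w_1/‖w_1‖ = (4, -2, 0, -1)/4.5826 = (0.8729, -0.4364, 0.0000, -0.2182).
r_{12} = q_1·w_2 = 1.3093.
u_2 = w_2 − 1.3093·q_1 = (1.8571, 2.5714, -3.0000, 2.2857).
‖u_2‖ = 4.9281, so q_2 = (0.3769, 0.5218, -0.6088, 0.4638).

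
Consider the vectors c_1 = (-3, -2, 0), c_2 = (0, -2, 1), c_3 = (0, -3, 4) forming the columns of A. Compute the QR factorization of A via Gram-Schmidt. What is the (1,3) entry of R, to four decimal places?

r_{13} = 1.6641

q_1 = c_1/‖c_1‖ = (-3, -2, 0)/3.6056 = (-0.8321, -0.5547, 0.0000).
r_{13} = q_1·c_3 = 1.6641.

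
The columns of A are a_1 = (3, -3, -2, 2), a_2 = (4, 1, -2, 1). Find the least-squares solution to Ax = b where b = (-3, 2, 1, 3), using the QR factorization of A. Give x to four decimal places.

a_1 = (3, -3, -2, 2); ‖a_1‖ = 5.0990, so q_1 = (0.5883, -0.5883, -0.3922, 0.3922).
q_1·a_2 = 0.5883·4 + (-0.5883)·1 + (-0.3922)·(-2) + 0.3922·1 = 2.9417.
u_2 = a_2 − 2.9417·q_1 = (2.2692, 2.7308, -0.8462, -0.1538).
‖u_2‖ = 3.6532, so q_2 = (0.6212, 0.7475, -0.2316, -0.0421).
Qᵀb = (-2.1573, -0.7264).
Back-substitute: x_2 = -0.7264/3.6532 = -0.1988.
x_1 = (-2.1573 − 2.9417·(-0.1988))/5.0990 = -0.3084.

x = (-0.3084, -0.1988)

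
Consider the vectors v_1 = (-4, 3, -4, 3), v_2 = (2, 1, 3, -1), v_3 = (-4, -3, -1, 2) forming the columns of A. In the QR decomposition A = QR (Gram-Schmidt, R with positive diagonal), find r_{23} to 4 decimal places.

r_{23} = -3.4773

v_1 = (-4, 3, -4, 3); ‖v_1‖ = 7.0711, so e_1 = (-0.5657, 0.4243, -0.5657, 0.4243).
e_1·v_2 = (-0.5657)·2 + 0.4243·1 + (-0.5657)·3 + 0.4243·(-1) = -2.8284.
u_2 = v_2 + 2.8284·e_1 = (0.4000, 2.2000, 1.4000, 0.2000).
‖u_2‖ = 2.6458, so e_2 = (0.1512, 0.8315, 0.5292, 0.0756).
r_{23} = e_2·v_3 = -3.4773.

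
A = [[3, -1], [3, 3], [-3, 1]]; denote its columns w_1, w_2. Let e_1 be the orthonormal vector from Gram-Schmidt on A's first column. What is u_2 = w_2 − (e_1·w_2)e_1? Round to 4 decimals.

w_1 = (3, 3, -3); ‖w_1‖ = 5.1962, so e_1 = (0.5774, 0.5774, -0.5774).
e_1·w_2 = 0.5774·(-1) + 0.5774·3 + (-0.5774)·1 = 0.5774.
u_2 = w_2 − 0.5774·e_1 = (-1.3333, 2.6667, 1.3333).

u_2 = (-1.3333, 2.6667, 1.3333)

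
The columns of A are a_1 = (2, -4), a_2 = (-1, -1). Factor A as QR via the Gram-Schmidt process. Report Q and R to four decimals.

a_1 = (2, -4); ‖a_1‖ = 4.4721, so q_1 = (0.4472, -0.8944).
q_1·a_2 = 0.4472·(-1) + (-0.8944)·(-1) = 0.4472.
u_2 = a_2 − 0.4472·q_1 = (-1.2000, -0.6000).
‖u_2‖ = 1.3416, so q_2 = (-0.8944, -0.4472).

Q = [[0.4472, -0.8944], [-0.8944, -0.4472]], R = [[4.4721, 0.4472], [0.0000, 1.3416]]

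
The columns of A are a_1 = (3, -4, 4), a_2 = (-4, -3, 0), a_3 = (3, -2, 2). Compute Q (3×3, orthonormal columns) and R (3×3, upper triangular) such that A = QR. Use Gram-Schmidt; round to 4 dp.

Q = [[0.4685, -0.8000, 0.3748], [-0.6247, -0.6000, -0.4998], [0.6247, 0.0000, -0.7809]], R = [[6.4031, 0.0000, 3.9043], [0.0000, 5.0000, -1.2000], [0.0000, 0.0000, 0.5622]]

a_1 = (3, -4, 4); ‖a_1‖ = 6.4031, so q_1 = (0.4685, -0.6247, 0.6247).
q_1·a_2 = 0.4685·(-4) + (-0.6247)·(-3) + 0.6247·0 = 0.0000.
u_2 = a_2 − 0.0000·q_1 = (-4.0000, -3.0000, 0.0000).
‖u_2‖ = 5.0000, so q_2 = (-0.8000, -0.6000, 0.0000).
q_1·a_3 = 0.4685·3 + (-0.6247)·(-2) + 0.6247·2 = 3.9043; q_2·a_3 = (-0.8000)·3 + (-0.6000)·(-2) + (0.0000)·2 = -1.2000.
u_3 = a_3 − 3.9043·q_1 + 1.2000·q_2 = (0.2107, -0.2810, -0.4390).
‖u_3‖ = 0.5622, so q_3 = (0.3748, -0.4998, -0.7809).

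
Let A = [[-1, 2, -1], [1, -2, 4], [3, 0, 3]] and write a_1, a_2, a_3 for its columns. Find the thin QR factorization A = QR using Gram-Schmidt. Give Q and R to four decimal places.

a_1 = (-1, 1, 3); ‖a_1‖ = 3.3166, so q_1 = (-0.3015, 0.3015, 0.9045).
q_1·a_2 = (-0.3015)·2 + 0.3015·(-2) + 0.9045·0 = -1.2060.
u_2 = a_2 + 1.2060·q_1 = (1.6364, -1.6364, 1.0909).
‖u_2‖ = 2.5584, so q_2 = (0.6396, -0.6396, 0.4264).
q_1·a_3 = (-0.3015)·(-1) + 0.3015·4 + 0.9045·3 = 4.2212; q_2·a_3 = 0.6396·(-1) + (-0.6396)·4 + 0.4264·3 = -1.9188.
u_3 = a_3 − 4.2212·q_1 + 1.9188·q_2 = (1.5000, 1.5000, 0.0000).
‖u_3‖ = 2.1213, so q_3 = (0.7071, 0.7071, 0.0000).

Q = [[-0.3015, 0.6396, 0.7071], [0.3015, -0.6396, 0.7071], [0.9045, 0.4264, 0.0000]], R = [[3.3166, -1.2060, 4.2212], [0.0000, 2.5584, -1.9188], [0.0000, 0.0000, 2.1213]]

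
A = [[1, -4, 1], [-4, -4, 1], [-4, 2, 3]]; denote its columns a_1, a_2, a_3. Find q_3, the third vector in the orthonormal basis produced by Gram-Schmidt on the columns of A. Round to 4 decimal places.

a_1 = (1, -4, -4); ‖a_1‖ = 5.7446, so q_1 = (0.1741, -0.6963, -0.6963).
q_1·a_2 = 0.1741·(-4) + (-0.6963)·(-4) + (-0.6963)·2 = 0.6963.
u_2 = a_2 − 0.6963·q_1 = (-4.1212, -3.5152, 2.4848).
‖u_2‖ = 5.9595, so q_2 = (-0.6915, -0.5898, 0.4170).
q_1·a_3 = 0.1741·1 + (-0.6963)·1 + (-0.6963)·3 = -2.6112; q_2·a_3 = (-0.6915)·1 + (-0.5898)·1 + 0.4170·3 = -0.0305.
u_3 = a_3 + 2.6112·q_1 + 0.0305·q_2 = (1.4334, -0.8362, 1.1945).
‖u_3‖ = 2.0447, so q_3 = (0.7010, -0.4089, 0.5842).

q_3 = (0.7010, -0.4089, 0.5842)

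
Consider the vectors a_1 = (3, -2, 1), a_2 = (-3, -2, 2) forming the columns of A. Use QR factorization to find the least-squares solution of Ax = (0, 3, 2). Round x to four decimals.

x = (-0.3231, -0.1747)

a_1 = (3, -2, 1); ‖a_1‖ = 3.7417, so e_1 = (0.8018, -0.5345, 0.2673).
e_1·a_2 = 0.8018·(-3) + (-0.5345)·(-2) + 0.2673·2 = -0.8018.
u_2 = a_2 + 0.8018·e_1 = (-2.3571, -2.4286, 2.2143).
‖u_2‖ = 4.0444, so e_2 = (-0.5828, -0.6005, 0.5475).
Qᵀb = (-1.0690, -0.7064).
Back-substitute: x_2 = -0.7064/4.0444 = -0.1747.
x_1 = (-1.0690 + 0.8018·(-0.1747))/3.7417 = -0.3231.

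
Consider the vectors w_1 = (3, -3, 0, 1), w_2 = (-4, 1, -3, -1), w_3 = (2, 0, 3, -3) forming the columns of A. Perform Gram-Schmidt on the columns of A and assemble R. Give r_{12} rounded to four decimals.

w_1 = (3, -3, 0, 1); ‖w_1‖ = 4.3589, so q_1 = (0.6882, -0.6882, 0.0000, 0.2294).
r_{12} = q_1·w_2 = -3.6707.

r_{12} = -3.6707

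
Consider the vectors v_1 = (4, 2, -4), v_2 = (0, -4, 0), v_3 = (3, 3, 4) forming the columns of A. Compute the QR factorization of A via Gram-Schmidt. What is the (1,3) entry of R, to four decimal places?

e_1 = v_1/‖v_1‖ = (4, 2, -4)/6.0000 = (0.6667, 0.3333, -0.6667).
r_{13} = e_1·v_3 = 0.3333.

r_{13} = 0.3333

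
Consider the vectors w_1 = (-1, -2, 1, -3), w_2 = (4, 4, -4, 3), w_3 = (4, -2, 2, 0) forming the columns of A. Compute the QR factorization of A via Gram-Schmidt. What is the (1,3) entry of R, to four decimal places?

r_{13} = 0.5164

w_1 = (-1, -2, 1, -3); ‖w_1‖ = 3.8730, so e_1 = (-0.2582, -0.5164, 0.2582, -0.7746).
r_{13} = e_1·w_3 = 0.5164.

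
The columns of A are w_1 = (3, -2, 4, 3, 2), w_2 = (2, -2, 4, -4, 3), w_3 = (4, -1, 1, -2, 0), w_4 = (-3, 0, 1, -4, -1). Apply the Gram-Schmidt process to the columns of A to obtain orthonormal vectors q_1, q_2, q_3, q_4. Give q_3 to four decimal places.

q_3 = (0.8444, 0.0011, -0.2926, -0.1794, -0.4113)

w_1 = (3, -2, 4, 3, 2); ‖w_1‖ = 6.4807, so q_1 = (0.4629, -0.3086, 0.6172, 0.4629, 0.3086).
q_1·w_2 = 0.4629·2 + (-0.3086)·(-2) + 0.6172·4 + 0.4629·(-4) + 0.3086·3 = 3.0861.
u_2 = w_2 − 3.0861·q_1 = (0.5714, -1.0476, 2.0952, -5.4286, 2.0476).
‖u_2‖ = 6.2830, so q_2 = (0.0909, -0.1667, 0.3335, -0.8640, 0.3259).
q_1·w_3 = 0.4629·4 + (-0.3086)·(-1) + 0.6172·1 + 0.4629·(-2) + 0.3086·0 = 1.8516; q_2·w_3 = 0.0909·4 + (-0.1667)·(-1) + 0.3335·1 + (-0.8640)·(-2) + 0.3259·0 = 2.5920.
u_3 = w_3 − 1.8516·q_1 − 2.5920·q_2 = (2.9071, 0.0036, -1.0072, -0.6176, -1.4162).
‖u_3‖ = 3.4428, so q_3 = (0.8444, 0.0011, -0.2926, -0.1794, -0.4113).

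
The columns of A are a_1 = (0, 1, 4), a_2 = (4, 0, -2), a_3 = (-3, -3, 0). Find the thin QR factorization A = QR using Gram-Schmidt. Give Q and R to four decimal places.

Q = [[0.0000, 0.9927, 0.1204], [0.2425, 0.1168, -0.9631], [0.9701, -0.0292, 0.2408]], R = [[4.1231, -1.9403, -0.7276], [0.0000, 4.0293, -3.3286], [0.0000, 0.0000, 2.5281]]

a_1 = (0, 1, 4); ‖a_1‖ = 4.1231, so e_1 = (0.0000, 0.2425, 0.9701).
e_1·a_2 = 0.0000·4 + 0.2425·0 + 0.9701·(-2) = -1.9403.
u_2 = a_2 + 1.9403·e_1 = (4.0000, 0.4706, -0.1176).
‖u_2‖ = 4.0293, so e_2 = (0.9927, 0.1168, -0.0292).
e_1·a_3 = 0.0000·(-3) + 0.2425·(-3) + 0.9701·0 = -0.7276; e_2·a_3 = 0.9927·(-3) + 0.1168·(-3) + (-0.0292)·0 = -3.3286.
u_3 = a_3 + 0.7276·e_1 + 3.3286·e_2 = (0.3043, -2.4348, 0.6087).
‖u_3‖ = 2.5281, so e_3 = (0.1204, -0.9631, 0.2408).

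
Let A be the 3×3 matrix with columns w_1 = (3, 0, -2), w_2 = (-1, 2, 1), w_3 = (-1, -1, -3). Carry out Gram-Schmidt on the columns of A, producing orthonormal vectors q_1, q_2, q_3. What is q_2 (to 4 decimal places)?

q_1 = w_1/‖w_1‖ = (3, 0, -2)/3.6056 = (0.8321, 0.0000, -0.5547).
r_{12} = q_1·w_2 = -1.3868.
u_2 = w_2 + 1.3868·q_1 = (0.1538, 2.0000, 0.2308).
‖u_2‖ = 2.0191, so q_2 = (0.0762, 0.9905, 0.1143).

q_2 = (0.0762, 0.9905, 0.1143)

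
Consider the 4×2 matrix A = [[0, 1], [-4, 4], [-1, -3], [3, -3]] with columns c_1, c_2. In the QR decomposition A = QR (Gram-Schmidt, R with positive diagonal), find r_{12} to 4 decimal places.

c_1 = (0, -4, -1, 3); ‖c_1‖ = 5.0990, so q_1 = (0.0000, -0.7845, -0.1961, 0.5883).
r_{12} = q_1·c_2 = -4.3146.

r_{12} = -4.3146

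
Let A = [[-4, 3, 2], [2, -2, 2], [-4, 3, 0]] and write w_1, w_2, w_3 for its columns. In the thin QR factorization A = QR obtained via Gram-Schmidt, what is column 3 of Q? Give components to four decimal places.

e_3 = (0.7071, 0.0000, -0.7071)

w_1 = (-4, 2, -4); ‖w_1‖ = 6.0000, so e_1 = (-0.6667, 0.3333, -0.6667).
e_1·w_2 = (-0.6667)·3 + 0.3333·(-2) + (-0.6667)·3 = -4.6667.
u_2 = w_2 + 4.6667·e_1 = (-0.1111, -0.4444, -0.1111).
‖u_2‖ = 0.4714, so e_2 = (-0.2357, -0.9428, -0.2357).
e_1·w_3 = (-0.6667)·2 + 0.3333·2 + (-0.6667)·0 = -0.6667; e_2·w_3 = (-0.2357)·2 + (-0.9428)·2 + (-0.2357)·0 = -2.3570.
u_3 = w_3 + 0.6667·e_1 + 2.3570·e_2 = (1.0000, 0.0000, -1.0000).
‖u_3‖ = 1.4142, so e_3 = (0.7071, 0.0000, -0.7071).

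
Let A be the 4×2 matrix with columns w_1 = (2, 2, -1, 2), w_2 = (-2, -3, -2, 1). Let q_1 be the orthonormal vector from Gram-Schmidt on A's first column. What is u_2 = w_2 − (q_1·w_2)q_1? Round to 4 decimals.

u_2 = (-1.0769, -2.0769, -2.4615, 1.9231)

w_1 = (2, 2, -1, 2); ‖w_1‖ = 3.6056, so q_1 = (0.5547, 0.5547, -0.2774, 0.5547).
q_1·w_2 = 0.5547·(-2) + 0.5547·(-3) + (-0.2774)·(-2) + 0.5547·1 = -1.6641.
u_2 = w_2 + 1.6641·q_1 = (-1.0769, -2.0769, -2.4615, 1.9231).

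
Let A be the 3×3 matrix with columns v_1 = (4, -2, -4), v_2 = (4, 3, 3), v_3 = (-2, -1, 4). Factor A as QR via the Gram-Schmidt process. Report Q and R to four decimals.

v_1 = (4, -2, -4); ‖v_1‖ = 6.0000, so q_1 = (0.6667, -0.3333, -0.6667).
q_1·v_2 = 0.6667·4 + (-0.3333)·3 + (-0.6667)·3 = -0.3333.
u_2 = v_2 + 0.3333·q_1 = (4.2222, 2.8889, 2.7778).
‖u_2‖ = 5.8214, so q_2 = (0.7253, 0.4963, 0.4772).
q_1·v_3 = 0.6667·(-2) + (-0.3333)·(-1) + (-0.6667)·4 = -3.6667; q_2·v_3 = 0.7253·(-2) + 0.4963·(-1) + 0.4772·4 = -0.0382.
u_3 = v_3 + 3.6667·q_1 + 0.0382·q_2 = (0.4721, -2.2033, 1.5738).
‖u_3‖ = 2.7485, so q_3 = (0.1718, -0.8016, 0.5726).

Q = [[0.6667, 0.7253, 0.1718], [-0.3333, 0.4963, -0.8016], [-0.6667, 0.4772, 0.5726]], R = [[6.0000, -0.3333, -3.6667], [0.0000, 5.8214, -0.0382], [0.0000, 0.0000, 2.7485]]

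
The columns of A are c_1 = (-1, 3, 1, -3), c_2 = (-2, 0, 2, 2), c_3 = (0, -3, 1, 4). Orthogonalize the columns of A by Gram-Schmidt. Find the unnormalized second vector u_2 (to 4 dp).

u_2 = (-2.1000, 0.3000, 2.1000, 1.7000)

c_1 = (-1, 3, 1, -3); ‖c_1‖ = 4.4721, so q_1 = (-0.2236, 0.6708, 0.2236, -0.6708).
q_1·c_2 = (-0.2236)·(-2) + 0.6708·0 + 0.2236·2 + (-0.6708)·2 = -0.4472.
u_2 = c_2 + 0.4472·q_1 = (-2.1000, 0.3000, 2.1000, 1.7000).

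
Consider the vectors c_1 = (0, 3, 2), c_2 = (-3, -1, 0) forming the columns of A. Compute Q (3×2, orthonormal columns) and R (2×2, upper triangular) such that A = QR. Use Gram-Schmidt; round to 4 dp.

c_1 = (0, 3, 2); ‖c_1‖ = 3.6056, so q_1 = (0.0000, 0.8321, 0.5547).
q_1·c_2 = 0.0000·(-3) + 0.8321·(-1) + 0.5547·0 = -0.8321.
u_2 = c_2 + 0.8321·q_1 = (-3.0000, -0.3077, 0.4615).
‖u_2‖ = 3.0509, so q_2 = (-0.9833, -0.1009, 0.1513).

Q = [[0.0000, -0.9833], [0.8321, -0.1009], [0.5547, 0.1513]], R = [[3.6056, -0.8321], [0.0000, 3.0509]]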